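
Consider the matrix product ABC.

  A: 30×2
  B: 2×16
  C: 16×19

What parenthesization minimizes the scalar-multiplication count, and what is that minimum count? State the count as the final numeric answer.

1748

(A(BC)): cost 1748.
((AB)C): cost 10080.
Optimal: (A(BC)) with cost 1748.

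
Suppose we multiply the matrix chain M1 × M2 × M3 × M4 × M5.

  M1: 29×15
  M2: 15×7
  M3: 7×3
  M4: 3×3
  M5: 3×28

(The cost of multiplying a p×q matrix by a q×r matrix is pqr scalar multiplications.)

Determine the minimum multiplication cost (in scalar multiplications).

4119

Adjacent pairs: M1M2 = 29·15·7 = 3045; M2M3 = 15·7·3 = 315; M3M4 = 7·3·3 = 63; M4M5 = 3·3·28 = 252.
Length 3: M1..M3: k=1: 0+315+29·15·3=1620; k=2: 3045+0+29·7·3=3654 → min 1620 | M2..M4: k=2: 0+63+15·7·3=378; k=3: 315+0+15·3·3=450 → min 378 | M3..M5: k=3: 0+252+7·3·28=840; k=4: 63+0+7·3·28=651 → min 651.
Length 4: M1..M4: k=1: 0+378+29·15·3=1683; k=2: 3045+63+29·7·3=3717; k=3: 1620+0+29·3·3=1881 → min 1683 | M2..M5: k=2: 0+651+15·7·28=3591; k=3: 315+252+15·3·28=1827; k=4: 378+0+15·3·28=1638 → min 1638.
Length 5: M1..M5: k=1: 0+1638+29·15·28=13818; k=2: 3045+651+29·7·28=9380; k=3: 1620+252+29·3·28=4308; k=4: 1683+0+29·3·28=4119 → min 4119.
Optimal order: ((M1 × (M2 × (M3 × M4))) × M5) with cost 4119.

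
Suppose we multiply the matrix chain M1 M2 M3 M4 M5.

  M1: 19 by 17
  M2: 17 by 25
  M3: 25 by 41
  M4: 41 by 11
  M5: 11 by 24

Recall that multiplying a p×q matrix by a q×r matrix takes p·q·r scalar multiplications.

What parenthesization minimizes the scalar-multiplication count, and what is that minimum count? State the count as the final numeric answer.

24519

Adjacent pairs: M1M2 = 19·17·25 = 8075; M2M3 = 17·25·41 = 17425; M3M4 = 25·41·11 = 11275; M4M5 = 41·11·24 = 10824.
Length 3: M1..M3: k=1: 0+17425+19·17·41=30668; k=2: 8075+0+19·25·41=27550 → min 27550 | M2..M4: k=2: 0+11275+17·25·11=15950; k=3: 17425+0+17·41·11=25092 → min 15950 | M3..M5: k=3: 0+10824+25·41·24=35424; k=4: 11275+0+25·11·24=17875 → min 17875.
Length 4: M1..M4: k=1: 0+15950+19·17·11=19503; k=2: 8075+11275+19·25·11=24575; k=3: 27550+0+19·41·11=36119 → min 19503 | M2..M5: k=2: 0+17875+17·25·24=28075; k=3: 17425+10824+17·41·24=44977; k=4: 15950+0+17·11·24=20438 → min 20438.
Length 5: M1..M5: k=1: 0+20438+19·17·24=28190; k=2: 8075+17875+19·25·24=37350; k=3: 27550+10824+19·41·24=57070; k=4: 19503+0+19·11·24=24519 → min 24519.
Optimal parenthesization: ((M1 (M2 (M3 M4))) M5) with cost 24519.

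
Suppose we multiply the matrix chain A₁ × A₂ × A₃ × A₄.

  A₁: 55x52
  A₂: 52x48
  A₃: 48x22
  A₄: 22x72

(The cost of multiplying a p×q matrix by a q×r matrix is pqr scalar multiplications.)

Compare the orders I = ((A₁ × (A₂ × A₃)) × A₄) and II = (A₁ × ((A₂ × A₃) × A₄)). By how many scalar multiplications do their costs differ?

Order I = ((A₁ × (A₂ × A₃)) × A₄): (A₂ × A₃): 52×48 by 48×22 → 52×22, cost 52·48·22 = 54912; (A₁ × (A₂ × A₃)): 55×52 by 52×22 → 55×22, cost 55·52·22 = 62920; cumulative 117832; ((A₁ × (A₂ × A₃)) × A₄): 55×22 by 22×72 → 55×72, cost 55·22·72 = 87120; cumulative 204952. Total 204952.
Order II = (A₁ × ((A₂ × A₃) × A₄)): (A₂ × A₃): 52×48 by 48×22 → 52×22, cost 52·48·22 = 54912; ((A₂ × A₃) × A₄): 52×22 by 22×72 → 52×72, cost 52·22·72 = 82368; cumulative 137280; (A₁ × ((A₂ × A₃) × A₄)): 55×52 by 52×72 → 55×72, cost 55·52·72 = 205920; cumulative 343200. Total 343200.
Difference: |204952 − 343200| = 138248.

138248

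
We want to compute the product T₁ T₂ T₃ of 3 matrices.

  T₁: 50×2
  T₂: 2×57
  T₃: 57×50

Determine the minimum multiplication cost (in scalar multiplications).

Order (T₁ (T₂ T₃)): (T₂ T₃): 2×57 by 57×50 → 2×50, cost 2·57·50 = 5700; (T₁ (T₂ T₃)): 50×2 by 2×50 → 50×50, cost 50·2·50 = 5000; cumulative 10700. Total 10700.
Order ((T₁ T₂) T₃): (T₁ T₂): 50×2 by 2×57 → 50×57, cost 50·2·57 = 5700; ((T₁ T₂) T₃): 50×57 by 57×50 → 50×50, cost 50·57·50 = 142500; cumulative 148200. Total 148200.
Minimum: 10700.

10700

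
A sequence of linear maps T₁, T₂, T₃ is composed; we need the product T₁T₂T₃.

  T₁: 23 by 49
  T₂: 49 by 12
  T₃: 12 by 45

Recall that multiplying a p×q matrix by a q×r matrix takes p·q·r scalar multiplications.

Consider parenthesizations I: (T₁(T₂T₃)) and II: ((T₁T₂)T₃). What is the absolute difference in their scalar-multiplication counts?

51231

Order I = (T₁(T₂T₃)): (T₂T₃): 49×12 by 12×45 → 49×45, cost 49·12·45 = 26460; (T₁(T₂T₃)): 23×49 by 49×45 → 23×45, cost 23·49·45 = 50715; cumulative 77175. Total 77175.
Order II = ((T₁T₂)T₃): (T₁T₂): 23×49 by 49×12 → 23×12, cost 23·49·12 = 13524; ((T₁T₂)T₃): 23×12 by 12×45 → 23×45, cost 23·12·45 = 12420; cumulative 25944. Total 25944.
Difference: |77175 − 25944| = 51231.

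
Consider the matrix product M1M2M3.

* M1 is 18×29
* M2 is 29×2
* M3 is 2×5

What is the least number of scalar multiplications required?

1224

Order (M1(M2M3)): (M2M3): 29×2 by 2×5 → 29×5, cost 29·2·5 = 290; (M1(M2M3)): 18×29 by 29×5 → 18×5, cost 18·29·5 = 2610; cumulative 2900. Total 2900.
Order ((M1M2)M3): (M1M2): 18×29 by 29×2 → 18×2, cost 18·29·2 = 1044; ((M1M2)M3): 18×2 by 2×5 → 18×5, cost 18·2·5 = 180; cumulative 1224. Total 1224.
Minimum: 1224.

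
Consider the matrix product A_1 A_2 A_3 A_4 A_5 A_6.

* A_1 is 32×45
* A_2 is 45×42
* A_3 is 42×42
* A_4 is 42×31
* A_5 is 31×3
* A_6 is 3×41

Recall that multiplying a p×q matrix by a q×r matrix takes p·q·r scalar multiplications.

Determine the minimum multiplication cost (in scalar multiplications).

Adjacent pairs: A_1A_2 = 32·45·42 = 60480; A_2A_3 = 45·42·42 = 79380; A_3A_4 = 42·42·31 = 54684; A_4A_5 = 42·31·3 = 3906; A_5A_6 = 31·3·41 = 3813.
Length 3: A_1..A_3: k=1: 0+79380+32·45·42=139860; k=2: 60480+0+32·42·42=116928 → min 116928 | A_2..A_4: k=2: 0+54684+45·42·31=113274; k=3: 79380+0+45·42·31=137970 → min 113274 | A_3..A_5: k=3: 0+3906+42·42·3=9198; k=4: 54684+0+42·31·3=58590 → min 9198 | A_4..A_6: k=4: 0+3813+42·31·41=57195; k=5: 3906+0+42·3·41=9072 → min 9072.
Length 4: A_1..A_4: k=1: 0+113274+32·45·31=157914; k=2: 60480+54684+32·42·31=156828; k=3: 116928+0+32·42·31=158592 → min 156828 | A_2..A_5: k=2: 0+9198+45·42·3=14868; k=3: 79380+3906+45·42·3=88956; k=4: 113274+0+45·31·3=117459 → min 14868 | A_3..A_6: k=3: 0+9072+42·42·41=81396; k=4: 54684+3813+42·31·41=111879; k=5: 9198+0+42·3·41=14364 → min 14364.
Length 5: A_1..A_5: k=1: 0+14868+32·45·3=19188; k=2: 60480+9198+32·42·3=73710; k=3: 116928+3906+32·42·3=124866; k=4: 156828+0+32·31·3=159804 → min 19188 | A_2..A_6: k=2: 0+14364+45·42·41=91854; k=3: 79380+9072+45·42·41=165942; k=4: 113274+3813+45·31·41=174282; k=5: 14868+0+45·3·41=20403 → min 20403.
Length 6: A_1..A_6: k=1: 0+20403+32·45·41=79443; k=2: 60480+14364+32·42·41=129948; k=3: 116928+9072+32·42·41=181104; k=4: 156828+3813+32·31·41=201313; k=5: 19188+0+32·3·41=23124 → min 23124.
Optimal order: ((A_1 (A_2 (A_3 (A_4 A_5)))) A_6) with cost 23124.

23124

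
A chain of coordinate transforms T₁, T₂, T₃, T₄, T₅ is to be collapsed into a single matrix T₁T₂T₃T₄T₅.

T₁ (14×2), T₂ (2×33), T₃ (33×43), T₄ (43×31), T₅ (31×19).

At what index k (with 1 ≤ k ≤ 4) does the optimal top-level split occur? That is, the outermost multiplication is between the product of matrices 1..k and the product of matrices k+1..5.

1

Adjacent pairs: T₁T₂ = 14·2·33 = 924; T₂T₃ = 2·33·43 = 2838; T₃T₄ = 33·43·31 = 43989; T₄T₅ = 43·31·19 = 25327.
Length 3: T₁..T₃: k=1: 0+2838+14·2·43=4042; k=2: 924+0+14·33·43=20790 → min 4042 | T₂..T₄: k=2: 0+43989+2·33·31=46035; k=3: 2838+0+2·43·31=5504 → min 5504 | T₃..T₅: k=3: 0+25327+33·43·19=52288; k=4: 43989+0+33·31·19=63426 → min 52288.
Length 4: T₁..T₄: k=1: 0+5504+14·2·31=6372; k=2: 924+43989+14·33·31=59235; k=3: 4042+0+14·43·31=22704 → min 6372 | T₂..T₅: k=2: 0+52288+2·33·19=53542; k=3: 2838+25327+2·43·19=29799; k=4: 5504+0+2·31·19=6682 → min 6682.
Top-level splits: k=1: (T₁..T₁)·(T₂..T₅) → 0+6682+14·2·19 = 7214; k=2: (T₁..T₂)·(T₃..T₅) → 924+52288+14·33·19 = 61990; k=3: (T₁..T₃)·(T₄..T₅) → 4042+25327+14·43·19 = 40807; k=4: (T₁..T₄)·(T₅..T₅) → 6372+0+14·31·19 = 14618.
Best split is after T₁, i.e. k = 1.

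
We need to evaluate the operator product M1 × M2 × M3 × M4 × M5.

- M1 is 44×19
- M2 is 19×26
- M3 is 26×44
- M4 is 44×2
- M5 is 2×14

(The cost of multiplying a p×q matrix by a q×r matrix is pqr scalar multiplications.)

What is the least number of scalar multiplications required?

Adjacent pairs: M1M2 = 44·19·26 = 21736; M2M3 = 19·26·44 = 21736; M3M4 = 26·44·2 = 2288; M4M5 = 44·2·14 = 1232.
Length 3: M1..M3: k=1: 0+21736+44·19·44=58520; k=2: 21736+0+44·26·44=72072 → min 58520 | M2..M4: k=2: 0+2288+19·26·2=3276; k=3: 21736+0+19·44·2=23408 → min 3276 | M3..M5: k=3: 0+1232+26·44·14=17248; k=4: 2288+0+26·2·14=3016 → min 3016.
Length 4: M1..M4: k=1: 0+3276+44·19·2=4948; k=2: 21736+2288+44·26·2=26312; k=3: 58520+0+44·44·2=62392 → min 4948 | M2..M5: k=2: 0+3016+19·26·14=9932; k=3: 21736+1232+19·44·14=34672; k=4: 3276+0+19·2·14=3808 → min 3808.
Length 5: M1..M5: k=1: 0+3808+44·19·14=15512; k=2: 21736+3016+44·26·14=40768; k=3: 58520+1232+44·44·14=86856; k=4: 4948+0+44·2·14=6180 → min 6180.
Optimal order: ((M1 × (M2 × (M3 × M4))) × M5) with cost 6180.

6180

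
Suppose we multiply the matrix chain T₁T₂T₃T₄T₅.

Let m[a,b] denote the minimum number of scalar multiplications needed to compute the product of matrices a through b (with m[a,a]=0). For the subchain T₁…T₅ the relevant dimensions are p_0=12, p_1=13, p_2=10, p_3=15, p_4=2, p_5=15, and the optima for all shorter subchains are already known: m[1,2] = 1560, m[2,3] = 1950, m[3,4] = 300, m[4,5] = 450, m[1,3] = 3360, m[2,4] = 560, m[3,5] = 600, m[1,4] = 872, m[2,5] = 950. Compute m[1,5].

m[1,5] = min over k∈[1,4] of m[1,k]+m[k+1,5]+p_{0}·p_k·p_{5}.
k=1: 0 + 950 + 12·13·15 = 3290; k=2: 1560 + 600 + 12·10·15 = 3960; k=3: 3360 + 450 + 12·15·15 = 6510; k=4: 872 + 0 + 12·2·15 = 1232.
Minimum: 1232 at k=4.

1232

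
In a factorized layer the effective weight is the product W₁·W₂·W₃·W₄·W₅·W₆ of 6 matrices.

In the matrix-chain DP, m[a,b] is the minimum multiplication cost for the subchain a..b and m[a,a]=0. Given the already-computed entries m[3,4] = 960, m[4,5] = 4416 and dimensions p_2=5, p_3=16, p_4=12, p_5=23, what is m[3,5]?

m[3,5] = min over k∈[3,4] of m[3,k]+m[k+1,5]+p_{2}·p_k·p_{5}.
k=3: 0 + 4416 + 5·16·23 = 6256; k=4: 960 + 0 + 5·12·23 = 2340.
Minimum: 2340 at k=4.

2340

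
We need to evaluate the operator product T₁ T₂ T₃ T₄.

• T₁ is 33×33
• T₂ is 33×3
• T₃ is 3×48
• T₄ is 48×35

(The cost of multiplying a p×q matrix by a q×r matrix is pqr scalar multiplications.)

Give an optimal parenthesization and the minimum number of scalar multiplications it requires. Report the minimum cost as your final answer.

Adjacent pairs: T₁T₂ = 33·33·3 = 3267; T₂T₃ = 33·3·48 = 4752; T₃T₄ = 3·48·35 = 5040.
Length 3: T₁..T₃: k=1: 0+4752+33·33·48=57024; k=2: 3267+0+33·3·48=8019 → min 8019 | T₂..T₄: k=2: 0+5040+33·3·35=8505; k=3: 4752+0+33·48·35=60192 → min 8505.
Length 4: T₁..T₄: k=1: 0+8505+33·33·35=46620; k=2: 3267+5040+33·3·35=11772; k=3: 8019+0+33·48·35=63459 → min 11772.
Optimal parenthesization: ((T₁ T₂) (T₃ T₄)) with cost 11772.

11772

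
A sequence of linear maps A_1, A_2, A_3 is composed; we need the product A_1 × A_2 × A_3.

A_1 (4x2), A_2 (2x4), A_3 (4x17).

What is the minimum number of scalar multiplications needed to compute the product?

272

Order (A_1 × (A_2 × A_3)): (A_2 × A_3): 2×4 by 4×17 → 2×17, cost 2·4·17 = 136; (A_1 × (A_2 × A_3)): 4×2 by 2×17 → 4×17, cost 4·2·17 = 136; cumulative 272. Total 272.
Order ((A_1 × A_2) × A_3): (A_1 × A_2): 4×2 by 2×4 → 4×4, cost 4·2·4 = 32; ((A_1 × A_2) × A_3): 4×4 by 4×17 → 4×17, cost 4·4·17 = 272; cumulative 304. Total 304.
Minimum: 272.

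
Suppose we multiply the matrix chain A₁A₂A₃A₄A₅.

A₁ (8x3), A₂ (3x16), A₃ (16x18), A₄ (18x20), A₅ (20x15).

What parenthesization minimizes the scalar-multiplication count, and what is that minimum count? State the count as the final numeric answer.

3204

Adjacent pairs: A₁A₂ = 8·3·16 = 384; A₂A₃ = 3·16·18 = 864; A₃A₄ = 16·18·20 = 5760; A₄A₅ = 18·20·15 = 5400.
Length 3: A₁..A₃: k=1: 0+864+8·3·18=1296; k=2: 384+0+8·16·18=2688 → min 1296 | A₂..A₄: k=2: 0+5760+3·16·20=6720; k=3: 864+0+3·18·20=1944 → min 1944 | A₃..A₅: k=3: 0+5400+16·18·15=9720; k=4: 5760+0+16·20·15=10560 → min 9720.
Length 4: A₁..A₄: k=1: 0+1944+8·3·20=2424; k=2: 384+5760+8·16·20=8704; k=3: 1296+0+8·18·20=4176 → min 2424 | A₂..A₅: k=2: 0+9720+3·16·15=10440; k=3: 864+5400+3·18·15=7074; k=4: 1944+0+3·20·15=2844 → min 2844.
Length 5: A₁..A₅: k=1: 0+2844+8·3·15=3204; k=2: 384+9720+8·16·15=12024; k=3: 1296+5400+8·18·15=8856; k=4: 2424+0+8·20·15=4824 → min 3204.
Optimal parenthesization: (A₁(((A₂A₃)A₄)A₅)) with cost 3204.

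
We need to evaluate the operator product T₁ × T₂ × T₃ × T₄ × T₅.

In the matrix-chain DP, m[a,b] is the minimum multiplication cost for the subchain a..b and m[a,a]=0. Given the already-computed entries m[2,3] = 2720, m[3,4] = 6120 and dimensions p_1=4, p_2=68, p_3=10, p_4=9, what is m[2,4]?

m[2,4] = min over k∈[2,3] of m[2,k]+m[k+1,4]+p_{1}·p_k·p_{4}.
k=2: 0 + 6120 + 4·68·9 = 8568; k=3: 2720 + 0 + 4·10·9 = 3080.
Minimum: 3080 at k=3.

3080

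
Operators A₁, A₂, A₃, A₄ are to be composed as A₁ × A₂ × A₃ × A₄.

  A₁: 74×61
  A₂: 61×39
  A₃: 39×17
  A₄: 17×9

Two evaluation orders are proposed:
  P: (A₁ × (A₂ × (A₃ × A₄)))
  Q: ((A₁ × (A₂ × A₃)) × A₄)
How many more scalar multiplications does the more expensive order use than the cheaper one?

Order P = (A₁ × (A₂ × (A₃ × A₄))): (A₃ × A₄): 39×17 by 17×9 → 39×9, cost 39·17·9 = 5967; (A₂ × (A₃ × A₄)): 61×39 by 39×9 → 61×9, cost 61·39·9 = 21411; cumulative 27378; (A₁ × (A₂ × (A₃ × A₄))): 74×61 by 61×9 → 74×9, cost 74·61·9 = 40626; cumulative 68004. Total 68004.
Order Q = ((A₁ × (A₂ × A₃)) × A₄): (A₂ × A₃): 61×39 by 39×17 → 61×17, cost 61·39·17 = 40443; (A₁ × (A₂ × A₃)): 74×61 by 61×17 → 74×17, cost 74·61·17 = 76738; cumulative 117181; ((A₁ × (A₂ × A₃)) × A₄): 74×17 by 17×9 → 74×9, cost 74·17·9 = 11322; cumulative 128503. Total 128503.
Difference: |68004 − 128503| = 60499.

60499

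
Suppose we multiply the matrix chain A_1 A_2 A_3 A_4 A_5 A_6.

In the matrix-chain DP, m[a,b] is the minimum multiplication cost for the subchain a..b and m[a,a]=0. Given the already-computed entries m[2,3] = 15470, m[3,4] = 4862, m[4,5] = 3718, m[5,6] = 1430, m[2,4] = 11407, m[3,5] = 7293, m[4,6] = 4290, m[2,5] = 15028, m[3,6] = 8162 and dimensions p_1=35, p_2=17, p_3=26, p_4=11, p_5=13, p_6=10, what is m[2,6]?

m[2,6] = min over k∈[2,5] of m[2,k]+m[k+1,6]+p_{1}·p_k·p_{6}.
k=2: 0 + 8162 + 35·17·10 = 14112; k=3: 15470 + 4290 + 35·26·10 = 28860; k=4: 11407 + 1430 + 35·11·10 = 16687; k=5: 15028 + 0 + 35·13·10 = 19578.
Minimum: 14112 at k=2.

14112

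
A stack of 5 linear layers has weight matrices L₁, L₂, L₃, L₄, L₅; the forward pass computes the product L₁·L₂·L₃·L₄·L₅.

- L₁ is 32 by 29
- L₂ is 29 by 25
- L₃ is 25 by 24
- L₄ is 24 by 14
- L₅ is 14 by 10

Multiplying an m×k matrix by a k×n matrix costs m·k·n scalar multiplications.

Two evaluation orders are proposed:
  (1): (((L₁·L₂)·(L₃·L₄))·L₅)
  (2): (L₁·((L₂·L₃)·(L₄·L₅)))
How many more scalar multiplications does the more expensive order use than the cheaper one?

Order (1) = (((L₁·L₂)·(L₃·L₄))·L₅): (L₁·L₂): 32×29 by 29×25 → 32×25, cost 32·29·25 = 23200; (L₃·L₄): 25×24 by 24×14 → 25×14, cost 25·24·14 = 8400; ((L₁·L₂)·(L₃·L₄)): 32×25 by 25×14 → 32×14, cost 32·25·14 = 11200; cumulative 42800; (((L₁·L₂)·(L₃·L₄))·L₅): 32×14 by 14×10 → 32×10, cost 32·14·10 = 4480; cumulative 47280. Total 47280.
Order (2) = (L₁·((L₂·L₃)·(L₄·L₅))): (L₂·L₃): 29×25 by 25×24 → 29×24, cost 29·25·24 = 17400; (L₄·L₅): 24×14 by 14×10 → 24×10, cost 24·14·10 = 3360; ((L₂·L₃)·(L₄·L₅)): 29×24 by 24×10 → 29×10, cost 29·24·10 = 6960; cumulative 27720; (L₁·((L₂·L₃)·(L₄·L₅))): 32×29 by 29×10 → 32×10, cost 32·29·10 = 9280; cumulative 37000. Total 37000.
Difference: |47280 − 37000| = 10280.

10280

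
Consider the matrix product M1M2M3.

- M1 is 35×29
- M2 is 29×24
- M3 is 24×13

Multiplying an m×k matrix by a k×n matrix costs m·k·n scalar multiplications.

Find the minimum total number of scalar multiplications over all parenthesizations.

Order (M1(M2M3)): (M2M3): 29×24 by 24×13 → 29×13, cost 29·24·13 = 9048; (M1(M2M3)): 35×29 by 29×13 → 35×13, cost 35·29·13 = 13195; cumulative 22243. Total 22243.
Order ((M1M2)M3): (M1M2): 35×29 by 29×24 → 35×24, cost 35·29·24 = 24360; ((M1M2)M3): 35×24 by 24×13 → 35×13, cost 35·24·13 = 10920; cumulative 35280. Total 35280.
Minimum: 22243.

22243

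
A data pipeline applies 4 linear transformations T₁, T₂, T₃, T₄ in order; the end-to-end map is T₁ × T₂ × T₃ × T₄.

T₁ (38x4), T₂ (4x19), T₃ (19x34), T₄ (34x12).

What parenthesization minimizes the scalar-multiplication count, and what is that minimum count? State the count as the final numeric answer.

Adjacent pairs: T₁T₂ = 38·4·19 = 2888; T₂T₃ = 4·19·34 = 2584; T₃T₄ = 19·34·12 = 7752.
Length 3: T₁..T₃: k=1: 0+2584+38·4·34=7752; k=2: 2888+0+38·19·34=27436 → min 7752 | T₂..T₄: k=2: 0+7752+4·19·12=8664; k=3: 2584+0+4·34·12=4216 → min 4216.
Length 4: T₁..T₄: k=1: 0+4216+38·4·12=6040; k=2: 2888+7752+38·19·12=19304; k=3: 7752+0+38·34·12=23256 → min 6040.
Optimal parenthesization: (T₁ × ((T₂ × T₃) × T₄)) with cost 6040.

6040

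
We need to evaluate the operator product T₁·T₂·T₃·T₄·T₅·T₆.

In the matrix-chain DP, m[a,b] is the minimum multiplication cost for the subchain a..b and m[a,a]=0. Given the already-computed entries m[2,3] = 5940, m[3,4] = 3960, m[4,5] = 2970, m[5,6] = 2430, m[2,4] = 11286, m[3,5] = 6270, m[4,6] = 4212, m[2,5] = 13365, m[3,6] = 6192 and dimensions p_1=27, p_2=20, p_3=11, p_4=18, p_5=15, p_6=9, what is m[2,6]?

11052

m[2,6] = min over k∈[2,5] of m[2,k]+m[k+1,6]+p_{1}·p_k·p_{6}.
k=2: 0 + 6192 + 27·20·9 = 11052; k=3: 5940 + 4212 + 27·11·9 = 12825; k=4: 11286 + 2430 + 27·18·9 = 18090; k=5: 13365 + 0 + 27·15·9 = 17010.
Minimum: 11052 at k=2.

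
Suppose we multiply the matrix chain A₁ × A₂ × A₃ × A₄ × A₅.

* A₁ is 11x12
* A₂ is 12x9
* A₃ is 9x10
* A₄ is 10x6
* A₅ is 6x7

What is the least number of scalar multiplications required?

Adjacent pairs: A₁A₂ = 11·12·9 = 1188; A₂A₃ = 12·9·10 = 1080; A₃A₄ = 9·10·6 = 540; A₄A₅ = 10·6·7 = 420.
Length 3: A₁..A₃: k=1: 0+1080+11·12·10=2400; k=2: 1188+0+11·9·10=2178 → min 2178 | A₂..A₄: k=2: 0+540+12·9·6=1188; k=3: 1080+0+12·10·6=1800 → min 1188 | A₃..A₅: k=3: 0+420+9·10·7=1050; k=4: 540+0+9·6·7=918 → min 918.
Length 4: A₁..A₄: k=1: 0+1188+11·12·6=1980; k=2: 1188+540+11·9·6=2322; k=3: 2178+0+11·10·6=2838 → min 1980 | A₂..A₅: k=2: 0+918+12·9·7=1674; k=3: 1080+420+12·10·7=2340; k=4: 1188+0+12·6·7=1692 → min 1674.
Length 5: A₁..A₅: k=1: 0+1674+11·12·7=2598; k=2: 1188+918+11·9·7=2799; k=3: 2178+420+11·10·7=3368; k=4: 1980+0+11·6·7=2442 → min 2442.
Optimal order: ((A₁ × (A₂ × (A₃ × A₄))) × A₅) with cost 2442.

2442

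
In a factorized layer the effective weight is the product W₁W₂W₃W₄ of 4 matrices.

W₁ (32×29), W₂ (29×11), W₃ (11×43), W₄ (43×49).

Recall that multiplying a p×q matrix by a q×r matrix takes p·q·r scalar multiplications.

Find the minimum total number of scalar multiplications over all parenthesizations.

50633

Adjacent pairs: W₁W₂ = 32·29·11 = 10208; W₂W₃ = 29·11·43 = 13717; W₃W₄ = 11·43·49 = 23177.
Length 3: W₁..W₃: k=1: 0+13717+32·29·43=53621; k=2: 10208+0+32·11·43=25344 → min 25344 | W₂..W₄: k=2: 0+23177+29·11·49=38808; k=3: 13717+0+29·43·49=74820 → min 38808.
Length 4: W₁..W₄: k=1: 0+38808+32·29·49=84280; k=2: 10208+23177+32·11·49=50633; k=3: 25344+0+32·43·49=92768 → min 50633.
Optimal order: ((W₁W₂)(W₃W₄)) with cost 50633.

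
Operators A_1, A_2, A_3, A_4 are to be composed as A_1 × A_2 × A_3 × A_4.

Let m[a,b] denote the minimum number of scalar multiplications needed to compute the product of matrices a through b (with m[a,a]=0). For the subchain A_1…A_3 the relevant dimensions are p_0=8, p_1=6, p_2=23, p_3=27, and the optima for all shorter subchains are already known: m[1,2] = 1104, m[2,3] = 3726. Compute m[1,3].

5022

m[1,3] = min over k∈[1,2] of m[1,k]+m[k+1,3]+p_{0}·p_k·p_{3}.
k=1: 0 + 3726 + 8·6·27 = 5022; k=2: 1104 + 0 + 8·23·27 = 6072.
Minimum: 5022 at k=1.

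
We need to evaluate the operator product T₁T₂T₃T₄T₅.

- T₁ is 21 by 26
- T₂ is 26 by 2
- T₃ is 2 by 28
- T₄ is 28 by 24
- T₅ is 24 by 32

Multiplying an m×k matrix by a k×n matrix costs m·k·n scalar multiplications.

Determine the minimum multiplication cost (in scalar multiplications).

Adjacent pairs: T₁T₂ = 21·26·2 = 1092; T₂T₃ = 26·2·28 = 1456; T₃T₄ = 2·28·24 = 1344; T₄T₅ = 28·24·32 = 21504.
Length 3: T₁..T₃: k=1: 0+1456+21·26·28=16744; k=2: 1092+0+21·2·28=2268 → min 2268 | T₂..T₄: k=2: 0+1344+26·2·24=2592; k=3: 1456+0+26·28·24=18928 → min 2592 | T₃..T₅: k=3: 0+21504+2·28·32=23296; k=4: 1344+0+2·24·32=2880 → min 2880.
Length 4: T₁..T₄: k=1: 0+2592+21·26·24=15696; k=2: 1092+1344+21·2·24=3444; k=3: 2268+0+21·28·24=16380 → min 3444 | T₂..T₅: k=2: 0+2880+26·2·32=4544; k=3: 1456+21504+26·28·32=46256; k=4: 2592+0+26·24·32=22560 → min 4544.
Length 5: T₁..T₅: k=1: 0+4544+21·26·32=22016; k=2: 1092+2880+21·2·32=5316; k=3: 2268+21504+21·28·32=42588; k=4: 3444+0+21·24·32=19572 → min 5316.
Optimal order: ((T₁T₂)((T₃T₄)T₅)) with cost 5316.

5316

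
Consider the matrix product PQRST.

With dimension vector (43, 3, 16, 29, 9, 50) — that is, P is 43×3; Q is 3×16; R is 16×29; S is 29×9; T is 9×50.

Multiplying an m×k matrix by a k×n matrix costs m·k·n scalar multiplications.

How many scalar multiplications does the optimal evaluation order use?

Adjacent pairs: PQ = 43·3·16 = 2064; QR = 3·16·29 = 1392; RS = 16·29·9 = 4176; ST = 29·9·50 = 13050.
Length 3: P..R: k=1: 0+1392+43·3·29=5133; k=2: 2064+0+43·16·29=22016 → min 5133 | Q..S: k=2: 0+4176+3·16·9=4608; k=3: 1392+0+3·29·9=2175 → min 2175 | R..T: k=3: 0+13050+16·29·50=36250; k=4: 4176+0+16·9·50=11376 → min 11376.
Length 4: P..S: k=1: 0+2175+43·3·9=3336; k=2: 2064+4176+43·16·9=12432; k=3: 5133+0+43·29·9=16356 → min 3336 | Q..T: k=2: 0+11376+3·16·50=13776; k=3: 1392+13050+3·29·50=18792; k=4: 2175+0+3·9·50=3525 → min 3525.
Length 5: P..T: k=1: 0+3525+43·3·50=9975; k=2: 2064+11376+43·16·50=47840; k=3: 5133+13050+43·29·50=80533; k=4: 3336+0+43·9·50=22686 → min 9975.
Optimal order: (P(((QR)S)T)) with cost 9975.

9975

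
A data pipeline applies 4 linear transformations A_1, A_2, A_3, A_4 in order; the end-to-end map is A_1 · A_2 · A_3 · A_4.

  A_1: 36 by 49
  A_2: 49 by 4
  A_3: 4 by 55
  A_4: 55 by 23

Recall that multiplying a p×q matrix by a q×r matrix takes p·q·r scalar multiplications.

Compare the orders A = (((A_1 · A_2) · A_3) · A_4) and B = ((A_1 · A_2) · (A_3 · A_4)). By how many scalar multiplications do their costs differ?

Order A = (((A_1 · A_2) · A_3) · A_4): (A_1 · A_2): 36×49 by 49×4 → 36×4, cost 36·49·4 = 7056; ((A_1 · A_2) · A_3): 36×4 by 4×55 → 36×55, cost 36·4·55 = 7920; cumulative 14976; (((A_1 · A_2) · A_3) · A_4): 36×55 by 55×23 → 36×23, cost 36·55·23 = 45540; cumulative 60516. Total 60516.
Order B = ((A_1 · A_2) · (A_3 · A_4)): (A_1 · A_2): 36×49 by 49×4 → 36×4, cost 36·49·4 = 7056; (A_3 · A_4): 4×55 by 55×23 → 4×23, cost 4·55·23 = 5060; ((A_1 · A_2) · (A_3 · A_4)): 36×4 by 4×23 → 36×23, cost 36·4·23 = 3312; cumulative 15428. Total 15428.
Difference: |60516 − 15428| = 45088.

45088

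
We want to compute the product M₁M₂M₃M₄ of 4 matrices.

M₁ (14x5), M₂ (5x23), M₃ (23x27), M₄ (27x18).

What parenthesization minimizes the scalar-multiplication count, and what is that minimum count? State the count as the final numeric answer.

Adjacent pairs: M₁M₂ = 14·5·23 = 1610; M₂M₃ = 5·23·27 = 3105; M₃M₄ = 23·27·18 = 11178.
Length 3: M₁..M₃: k=1: 0+3105+14·5·27=4995; k=2: 1610+0+14·23·27=10304 → min 4995 | M₂..M₄: k=2: 0+11178+5·23·18=13248; k=3: 3105+0+5·27·18=5535 → min 5535.
Length 4: M₁..M₄: k=1: 0+5535+14·5·18=6795; k=2: 1610+11178+14·23·18=18584; k=3: 4995+0+14·27·18=11799 → min 6795.
Optimal parenthesization: (M₁((M₂M₃)M₄)) with cost 6795.

6795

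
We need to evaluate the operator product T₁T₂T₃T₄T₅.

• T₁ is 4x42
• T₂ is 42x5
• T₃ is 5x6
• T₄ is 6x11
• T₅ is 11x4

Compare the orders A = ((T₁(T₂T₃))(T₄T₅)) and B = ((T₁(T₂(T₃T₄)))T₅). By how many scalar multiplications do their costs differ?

2036

Order A = ((T₁(T₂T₃))(T₄T₅)): (T₂T₃): 42×5 by 5×6 → 42×6, cost 42·5·6 = 1260; (T₁(T₂T₃)): 4×42 by 42×6 → 4×6, cost 4·42·6 = 1008; cumulative 2268; (T₄T₅): 6×11 by 11×4 → 6×4, cost 6·11·4 = 264; ((T₁(T₂T₃))(T₄T₅)): 4×6 by 6×4 → 4×4, cost 4·6·4 = 96; cumulative 2628. Total 2628.
Order B = ((T₁(T₂(T₃T₄)))T₅): (T₃T₄): 5×6 by 6×11 → 5×11, cost 5·6·11 = 330; (T₂(T₃T₄)): 42×5 by 5×11 → 42×11, cost 42·5·11 = 2310; cumulative 2640; (T₁(T₂(T₃T₄))): 4×42 by 42×11 → 4×11, cost 4·42·11 = 1848; cumulative 4488; ((T₁(T₂(T₃T₄)))T₅): 4×11 by 11×4 → 4×4, cost 4·11·4 = 176; cumulative 4664. Total 4664.
Difference: |2628 − 4664| = 2036.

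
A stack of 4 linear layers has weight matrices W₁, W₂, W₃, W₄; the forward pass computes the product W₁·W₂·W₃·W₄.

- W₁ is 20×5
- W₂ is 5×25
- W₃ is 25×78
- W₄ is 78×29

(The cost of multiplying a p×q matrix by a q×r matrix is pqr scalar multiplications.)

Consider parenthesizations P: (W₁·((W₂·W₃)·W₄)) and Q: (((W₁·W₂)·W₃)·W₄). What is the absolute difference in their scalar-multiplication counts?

Order P = (W₁·((W₂·W₃)·W₄)): (W₂·W₃): 5×25 by 25×78 → 5×78, cost 5·25·78 = 9750; ((W₂·W₃)·W₄): 5×78 by 78×29 → 5×29, cost 5·78·29 = 11310; cumulative 21060; (W₁·((W₂·W₃)·W₄)): 20×5 by 5×29 → 20×29, cost 20·5·29 = 2900; cumulative 23960. Total 23960.
Order Q = (((W₁·W₂)·W₃)·W₄): (W₁·W₂): 20×5 by 5×25 → 20×25, cost 20·5·25 = 2500; ((W₁·W₂)·W₃): 20×25 by 25×78 → 20×78, cost 20·25·78 = 39000; cumulative 41500; (((W₁·W₂)·W₃)·W₄): 20×78 by 78×29 → 20×29, cost 20·78·29 = 45240; cumulative 86740. Total 86740.
Difference: |23960 − 86740| = 62780.

62780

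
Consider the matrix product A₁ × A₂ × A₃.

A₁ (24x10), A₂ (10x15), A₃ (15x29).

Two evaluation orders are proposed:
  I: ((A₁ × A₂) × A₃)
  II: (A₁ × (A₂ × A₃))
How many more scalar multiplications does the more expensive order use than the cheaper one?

Order I = ((A₁ × A₂) × A₃): (A₁ × A₂): 24×10 by 10×15 → 24×15, cost 24·10·15 = 3600; ((A₁ × A₂) × A₃): 24×15 by 15×29 → 24×29, cost 24·15·29 = 10440; cumulative 14040. Total 14040.
Order II = (A₁ × (A₂ × A₃)): (A₂ × A₃): 10×15 by 15×29 → 10×29, cost 10·15·29 = 4350; (A₁ × (A₂ × A₃)): 24×10 by 10×29 → 24×29, cost 24·10·29 = 6960; cumulative 11310. Total 11310.
Difference: |14040 − 11310| = 2730.

2730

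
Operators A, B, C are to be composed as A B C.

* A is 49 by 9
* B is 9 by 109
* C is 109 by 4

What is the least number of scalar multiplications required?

Order (A (B C)): (B C): 9×109 by 109×4 → 9×4, cost 9·109·4 = 3924; (A (B C)): 49×9 by 9×4 → 49×4, cost 49·9·4 = 1764; cumulative 5688. Total 5688.
Order ((A B) C): (A B): 49×9 by 9×109 → 49×109, cost 49·9·109 = 48069; ((A B) C): 49×109 by 109×4 → 49×4, cost 49·109·4 = 21364; cumulative 69433. Total 69433.
Minimum: 5688.

5688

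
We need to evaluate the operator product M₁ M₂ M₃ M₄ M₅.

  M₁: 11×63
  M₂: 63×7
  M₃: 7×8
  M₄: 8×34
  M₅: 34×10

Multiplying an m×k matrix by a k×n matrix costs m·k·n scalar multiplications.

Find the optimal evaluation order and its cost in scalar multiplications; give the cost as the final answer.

Adjacent pairs: M₁M₂ = 11·63·7 = 4851; M₂M₃ = 63·7·8 = 3528; M₃M₄ = 7·8·34 = 1904; M₄M₅ = 8·34·10 = 2720.
Length 3: M₁..M₃: k=1: 0+3528+11·63·8=9072; k=2: 4851+0+11·7·8=5467 → min 5467 | M₂..M₄: k=2: 0+1904+63·7·34=16898; k=3: 3528+0+63·8·34=20664 → min 16898 | M₃..M₅: k=3: 0+2720+7·8·10=3280; k=4: 1904+0+7·34·10=4284 → min 3280.
Length 4: M₁..M₄: k=1: 0+16898+11·63·34=40460; k=2: 4851+1904+11·7·34=9373; k=3: 5467+0+11·8·34=8459 → min 8459 | M₂..M₅: k=2: 0+3280+63·7·10=7690; k=3: 3528+2720+63·8·10=11288; k=4: 16898+0+63·34·10=38318 → min 7690.
Length 5: M₁..M₅: k=1: 0+7690+11·63·10=14620; k=2: 4851+3280+11·7·10=8901; k=3: 5467+2720+11·8·10=9067; k=4: 8459+0+11·34·10=12199 → min 8901.
Optimal parenthesization: ((M₁ M₂) (M₃ (M₄ M₅))) with cost 8901.

8901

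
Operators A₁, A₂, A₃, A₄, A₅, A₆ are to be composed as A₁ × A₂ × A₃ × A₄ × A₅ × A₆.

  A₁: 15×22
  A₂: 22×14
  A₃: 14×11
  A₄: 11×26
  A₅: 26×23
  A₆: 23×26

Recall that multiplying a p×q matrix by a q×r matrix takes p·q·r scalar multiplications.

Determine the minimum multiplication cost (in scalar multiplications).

24376

Adjacent pairs: A₁A₂ = 15·22·14 = 4620; A₂A₃ = 22·14·11 = 3388; A₃A₄ = 14·11·26 = 4004; A₄A₅ = 11·26·23 = 6578; A₅A₆ = 26·23·26 = 15548.
Length 3: A₁..A₃: k=1: 0+3388+15·22·11=7018; k=2: 4620+0+15·14·11=6930 → min 6930 | A₂..A₄: k=2: 0+4004+22·14·26=12012; k=3: 3388+0+22·11·26=9680 → min 9680 | A₃..A₅: k=3: 0+6578+14·11·23=10120; k=4: 4004+0+14·26·23=12376 → min 10120 | A₄..A₆: k=4: 0+15548+11·26·26=22984; k=5: 6578+0+11·23·26=13156 → min 13156.
Length 4: A₁..A₄: k=1: 0+9680+15·22·26=18260; k=2: 4620+4004+15·14·26=14084; k=3: 6930+0+15·11·26=11220 → min 11220 | A₂..A₅: k=2: 0+10120+22·14·23=17204; k=3: 3388+6578+22·11·23=15532; k=4: 9680+0+22·26·23=22836 → min 15532 | A₃..A₆: k=3: 0+13156+14·11·26=17160; k=4: 4004+15548+14·26·26=29016; k=5: 10120+0+14·23·26=18492 → min 17160.
Length 5: A₁..A₅: k=1: 0+15532+15·22·23=23122; k=2: 4620+10120+15·14·23=19570; k=3: 6930+6578+15·11·23=17303; k=4: 11220+0+15·26·23=20190 → min 17303 | A₂..A₆: k=2: 0+17160+22·14·26=25168; k=3: 3388+13156+22·11·26=22836; k=4: 9680+15548+22·26·26=40100; k=5: 15532+0+22·23·26=28688 → min 22836.
Length 6: A₁..A₆: k=1: 0+22836+15·22·26=31416; k=2: 4620+17160+15·14·26=27240; k=3: 6930+13156+15·11·26=24376; k=4: 11220+15548+15·26·26=36908; k=5: 17303+0+15·23·26=26273 → min 24376.
Optimal order: (((A₁ × A₂) × A₃) × ((A₄ × A₅) × A₆)) with cost 24376.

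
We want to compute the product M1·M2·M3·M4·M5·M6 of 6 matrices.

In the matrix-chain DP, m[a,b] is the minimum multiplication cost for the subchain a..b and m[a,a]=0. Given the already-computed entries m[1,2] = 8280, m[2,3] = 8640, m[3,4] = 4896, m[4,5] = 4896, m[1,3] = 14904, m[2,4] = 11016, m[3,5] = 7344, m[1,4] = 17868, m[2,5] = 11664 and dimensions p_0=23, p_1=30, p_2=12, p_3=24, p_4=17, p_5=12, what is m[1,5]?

m[1,5] = min over k∈[1,4] of m[1,k]+m[k+1,5]+p_{0}·p_k·p_{5}.
k=1: 0 + 11664 + 23·30·12 = 19944; k=2: 8280 + 7344 + 23·12·12 = 18936; k=3: 14904 + 4896 + 23·24·12 = 26424; k=4: 17868 + 0 + 23·17·12 = 22560.
Minimum: 18936 at k=2.

18936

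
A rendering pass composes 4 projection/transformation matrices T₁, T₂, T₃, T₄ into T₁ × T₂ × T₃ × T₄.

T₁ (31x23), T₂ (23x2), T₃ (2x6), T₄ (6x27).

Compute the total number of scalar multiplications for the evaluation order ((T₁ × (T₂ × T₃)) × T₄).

(T₂ × T₃): 23×2 by 2×6 → 23×6, cost 23·2·6 = 276
(T₁ × (T₂ × T₃)): 31×23 by 23×6 → 31×6, cost 31·23·6 = 4278; cumulative 4554
((T₁ × (T₂ × T₃)) × T₄): 31×6 by 6×27 → 31×27, cost 31·6·27 = 5022; cumulative 9576
Total: 9576 scalar multiplications.

9576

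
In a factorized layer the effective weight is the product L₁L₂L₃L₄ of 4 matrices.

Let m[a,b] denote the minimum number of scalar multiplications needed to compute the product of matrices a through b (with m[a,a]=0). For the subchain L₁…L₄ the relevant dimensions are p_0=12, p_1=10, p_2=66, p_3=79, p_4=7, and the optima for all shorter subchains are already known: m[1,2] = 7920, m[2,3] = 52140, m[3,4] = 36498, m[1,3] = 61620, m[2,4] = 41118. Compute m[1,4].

41958

m[1,4] = min over k∈[1,3] of m[1,k]+m[k+1,4]+p_{0}·p_k·p_{4}.
k=1: 0 + 41118 + 12·10·7 = 41958; k=2: 7920 + 36498 + 12·66·7 = 49962; k=3: 61620 + 0 + 12·79·7 = 68256.
Minimum: 41958 at k=1.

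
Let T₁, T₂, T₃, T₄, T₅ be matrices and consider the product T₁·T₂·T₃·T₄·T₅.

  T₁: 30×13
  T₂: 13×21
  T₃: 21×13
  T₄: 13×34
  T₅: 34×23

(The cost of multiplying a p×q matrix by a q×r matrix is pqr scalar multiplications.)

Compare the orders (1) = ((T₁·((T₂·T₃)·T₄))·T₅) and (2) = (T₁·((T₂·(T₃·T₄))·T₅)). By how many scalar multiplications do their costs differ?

8315

Order (1) = ((T₁·((T₂·T₃)·T₄))·T₅): (T₂·T₃): 13×21 by 21×13 → 13×13, cost 13·21·13 = 3549; ((T₂·T₃)·T₄): 13×13 by 13×34 → 13×34, cost 13·13·34 = 5746; cumulative 9295; (T₁·((T₂·T₃)·T₄)): 30×13 by 13×34 → 30×34, cost 30·13·34 = 13260; cumulative 22555; ((T₁·((T₂·T₃)·T₄))·T₅): 30×34 by 34×23 → 30×23, cost 30·34·23 = 23460; cumulative 46015. Total 46015.
Order (2) = (T₁·((T₂·(T₃·T₄))·T₅)): (T₃·T₄): 21×13 by 13×34 → 21×34, cost 21·13·34 = 9282; (T₂·(T₃·T₄)): 13×21 by 21×34 → 13×34, cost 13·21·34 = 9282; cumulative 18564; ((T₂·(T₃·T₄))·T₅): 13×34 by 34×23 → 13×23, cost 13·34·23 = 10166; cumulative 28730; (T₁·((T₂·(T₃·T₄))·T₅)): 30×13 by 13×23 → 30×23, cost 30·13·23 = 8970; cumulative 37700. Total 37700.
Difference: |46015 − 37700| = 8315.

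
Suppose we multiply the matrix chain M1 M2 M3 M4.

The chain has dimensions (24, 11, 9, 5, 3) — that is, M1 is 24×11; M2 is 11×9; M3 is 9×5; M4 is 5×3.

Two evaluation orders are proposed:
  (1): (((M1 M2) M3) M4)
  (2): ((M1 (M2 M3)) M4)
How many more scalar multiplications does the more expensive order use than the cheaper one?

Order (1) = (((M1 M2) M3) M4): (M1 M2): 24×11 by 11×9 → 24×9, cost 24·11·9 = 2376; ((M1 M2) M3): 24×9 by 9×5 → 24×5, cost 24·9·5 = 1080; cumulative 3456; (((M1 M2) M3) M4): 24×5 by 5×3 → 24×3, cost 24·5·3 = 360; cumulative 3816. Total 3816.
Order (2) = ((M1 (M2 M3)) M4): (M2 M3): 11×9 by 9×5 → 11×5, cost 11·9·5 = 495; (M1 (M2 M3)): 24×11 by 11×5 → 24×5, cost 24·11·5 = 1320; cumulative 1815; ((M1 (M2 M3)) M4): 24×5 by 5×3 → 24×3, cost 24·5·3 = 360; cumulative 2175. Total 2175.
Difference: |3816 − 2175| = 1641.

1641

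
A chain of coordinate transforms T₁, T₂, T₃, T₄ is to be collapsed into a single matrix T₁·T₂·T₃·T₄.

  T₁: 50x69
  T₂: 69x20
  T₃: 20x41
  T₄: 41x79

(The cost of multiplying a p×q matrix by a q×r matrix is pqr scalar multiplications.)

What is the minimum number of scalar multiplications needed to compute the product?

Adjacent pairs: T₁T₂ = 50·69·20 = 69000; T₂T₃ = 69·20·41 = 56580; T₃T₄ = 20·41·79 = 64780.
Length 3: T₁..T₃: k=1: 0+56580+50·69·41=198030; k=2: 69000+0+50·20·41=110000 → min 110000 | T₂..T₄: k=2: 0+64780+69·20·79=173800; k=3: 56580+0+69·41·79=280071 → min 173800.
Length 4: T₁..T₄: k=1: 0+173800+50·69·79=446350; k=2: 69000+64780+50·20·79=212780; k=3: 110000+0+50·41·79=271950 → min 212780.
Optimal order: ((T₁·T₂)·(T₃·T₄)) with cost 212780.

212780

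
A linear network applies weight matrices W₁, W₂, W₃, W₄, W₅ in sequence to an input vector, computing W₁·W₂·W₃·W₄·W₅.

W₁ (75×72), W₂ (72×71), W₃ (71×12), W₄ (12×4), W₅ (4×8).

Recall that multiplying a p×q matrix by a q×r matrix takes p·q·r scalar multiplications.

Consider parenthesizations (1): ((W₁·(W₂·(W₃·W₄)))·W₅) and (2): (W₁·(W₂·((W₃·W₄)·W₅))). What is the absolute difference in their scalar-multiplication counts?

41920

Order (1) = ((W₁·(W₂·(W₃·W₄)))·W₅): (W₃·W₄): 71×12 by 12×4 → 71×4, cost 71·12·4 = 3408; (W₂·(W₃·W₄)): 72×71 by 71×4 → 72×4, cost 72·71·4 = 20448; cumulative 23856; (W₁·(W₂·(W₃·W₄))): 75×72 by 72×4 → 75×4, cost 75·72·4 = 21600; cumulative 45456; ((W₁·(W₂·(W₃·W₄)))·W₅): 75×4 by 4×8 → 75×8, cost 75·4·8 = 2400; cumulative 47856. Total 47856.
Order (2) = (W₁·(W₂·((W₃·W₄)·W₅))): (W₃·W₄): 71×12 by 12×4 → 71×4, cost 71·12·4 = 3408; ((W₃·W₄)·W₅): 71×4 by 4×8 → 71×8, cost 71·4·8 = 2272; cumulative 5680; (W₂·((W₃·W₄)·W₅)): 72×71 by 71×8 → 72×8, cost 72·71·8 = 40896; cumulative 46576; (W₁·(W₂·((W₃·W₄)·W₅))): 75×72 by 72×8 → 75×8, cost 75·72·8 = 43200; cumulative 89776. Total 89776.
Difference: |47856 − 89776| = 41920.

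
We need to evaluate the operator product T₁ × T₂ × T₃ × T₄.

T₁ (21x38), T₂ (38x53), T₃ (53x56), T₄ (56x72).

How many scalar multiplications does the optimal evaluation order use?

Adjacent pairs: T₁T₂ = 21·38·53 = 42294; T₂T₃ = 38·53·56 = 112784; T₃T₄ = 53·56·72 = 213696.
Length 3: T₁..T₃: k=1: 0+112784+21·38·56=157472; k=2: 42294+0+21·53·56=104622 → min 104622 | T₂..T₄: k=2: 0+213696+38·53·72=358704; k=3: 112784+0+38·56·72=266000 → min 266000.
Length 4: T₁..T₄: k=1: 0+266000+21·38·72=323456; k=2: 42294+213696+21·53·72=336126; k=3: 104622+0+21·56·72=189294 → min 189294.
Optimal order: (((T₁ × T₂) × T₃) × T₄) with cost 189294.

189294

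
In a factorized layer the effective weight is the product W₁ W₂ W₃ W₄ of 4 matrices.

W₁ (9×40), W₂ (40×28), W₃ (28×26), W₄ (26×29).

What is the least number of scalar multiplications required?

Adjacent pairs: W₁W₂ = 9·40·28 = 10080; W₂W₃ = 40·28·26 = 29120; W₃W₄ = 28·26·29 = 21112.
Length 3: W₁..W₃: k=1: 0+29120+9·40·26=38480; k=2: 10080+0+9·28·26=16632 → min 16632 | W₂..W₄: k=2: 0+21112+40·28·29=53592; k=3: 29120+0+40·26·29=59280 → min 53592.
Length 4: W₁..W₄: k=1: 0+53592+9·40·29=64032; k=2: 10080+21112+9·28·29=38500; k=3: 16632+0+9·26·29=23418 → min 23418.
Optimal order: (((W₁ W₂) W₃) W₄) with cost 23418.

23418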